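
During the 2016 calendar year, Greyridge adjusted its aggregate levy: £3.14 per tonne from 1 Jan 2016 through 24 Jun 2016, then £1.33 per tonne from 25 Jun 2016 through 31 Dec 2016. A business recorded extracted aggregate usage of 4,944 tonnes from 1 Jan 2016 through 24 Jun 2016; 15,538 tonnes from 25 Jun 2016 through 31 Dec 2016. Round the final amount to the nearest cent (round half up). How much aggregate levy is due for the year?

£36,189.70

1 Jan – 24 Jun 2016: 4,944 tonnes at £3.14/tonne → £15,524.16
25 Jun – 31 Dec 2016: 15,538 tonnes at £1.33/tonne → £20,665.54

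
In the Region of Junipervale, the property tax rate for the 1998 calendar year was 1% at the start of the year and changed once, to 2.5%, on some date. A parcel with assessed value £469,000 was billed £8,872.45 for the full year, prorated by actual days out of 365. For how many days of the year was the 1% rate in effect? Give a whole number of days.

148 days

Let d = days at the first rate; then 365 − d days at the second rate.
£469,000 × [1%·d + 2.5%·(365−d)] / 365 = £8,872.45
Solving gives d = 148, so the new rate took effect on May 29, 1998.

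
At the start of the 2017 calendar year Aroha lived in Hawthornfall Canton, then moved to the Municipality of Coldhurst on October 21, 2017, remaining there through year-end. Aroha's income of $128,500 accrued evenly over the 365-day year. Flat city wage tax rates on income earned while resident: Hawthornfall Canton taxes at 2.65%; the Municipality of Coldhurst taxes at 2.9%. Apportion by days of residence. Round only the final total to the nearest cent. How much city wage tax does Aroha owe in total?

Hawthornfall Canton, January 1 – October 20, 2017: 293 days → $128,500 × 2.65% × 293/365 = $2,733.5295
The Municipality of Coldhurst, October 21 – December 31, 2017: 72 days → $128,500 × 2.9% × 72/365 = $735.0904
Total = $3,468.6199

$3,468.62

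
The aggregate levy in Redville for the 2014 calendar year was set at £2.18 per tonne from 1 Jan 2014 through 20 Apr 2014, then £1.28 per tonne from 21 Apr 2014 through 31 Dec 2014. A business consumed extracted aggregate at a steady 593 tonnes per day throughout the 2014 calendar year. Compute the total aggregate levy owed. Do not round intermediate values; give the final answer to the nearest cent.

1 Jan – 20 Apr 2014: 110 days × 593 tonnes/day = 65,230 tonnes at £2.18/tonne → £142201.40
21 Apr – 31 Dec 2014: 255 days × 593 tonnes/day = 151,215 tonnes at £1.28/tonne → £193555.20

£335756.60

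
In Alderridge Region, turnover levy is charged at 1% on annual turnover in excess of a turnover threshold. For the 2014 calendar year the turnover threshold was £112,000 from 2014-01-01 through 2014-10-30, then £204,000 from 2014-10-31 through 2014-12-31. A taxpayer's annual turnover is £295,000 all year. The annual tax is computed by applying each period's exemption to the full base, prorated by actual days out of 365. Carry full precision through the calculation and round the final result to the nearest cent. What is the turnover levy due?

£1,673.73

2014-01-01 to 2014-10-30: 303 days, exemption £112,000 → (£295,000 − £112,000) × 1% × 303/365 = £1,519.1507
2014-10-31 to 2014-12-31: 62 days, exemption £204,000 → (£295,000 − £204,000) × 1% × 62/365 = £154.5753
Total = £1,673.7260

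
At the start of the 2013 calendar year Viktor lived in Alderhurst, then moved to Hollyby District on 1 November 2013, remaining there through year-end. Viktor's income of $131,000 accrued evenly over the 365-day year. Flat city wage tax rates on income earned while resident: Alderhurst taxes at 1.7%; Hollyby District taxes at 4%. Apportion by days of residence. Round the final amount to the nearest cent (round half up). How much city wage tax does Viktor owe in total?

$2,730.54

Alderhurst, 1 January – 31 October 2013: 304 days → $131,000 × 1.7% × 304/365 = $1,854.8164
Hollyby District, 1 November – 31 December 2013: 61 days → $131,000 × 4% × 61/365 = $875.7260
Total = $2,730.5425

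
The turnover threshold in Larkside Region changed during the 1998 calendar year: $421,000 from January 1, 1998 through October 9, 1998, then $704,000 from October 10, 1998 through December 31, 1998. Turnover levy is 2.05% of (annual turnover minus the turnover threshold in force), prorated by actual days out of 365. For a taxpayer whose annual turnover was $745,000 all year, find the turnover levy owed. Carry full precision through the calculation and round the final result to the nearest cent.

January 1 – October 9, 1998: 282 days, exemption $421,000 → ($745,000 − $421,000) × 2.05% × 282/365 = $5,131.6274
October 10 – December 31, 1998: 83 days, exemption $704,000 → ($745,000 − $704,000) × 2.05% × 83/365 = $191.1274
Total = $5,322.7548

$5,322.75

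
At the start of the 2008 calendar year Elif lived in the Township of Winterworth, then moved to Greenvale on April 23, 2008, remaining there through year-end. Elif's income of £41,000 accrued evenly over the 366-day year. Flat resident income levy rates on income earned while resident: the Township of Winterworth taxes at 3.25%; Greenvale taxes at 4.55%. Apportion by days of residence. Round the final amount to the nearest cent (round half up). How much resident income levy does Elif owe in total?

£1,700.94

The Township of Winterworth, January 1 – April 22, 2008: 113 days → £41,000 × 3.25% × 113/366 = £411.4003
Greenvale, April 23 – December 31, 2008: 253 days → £41,000 × 4.55% × 253/366 = £1,289.5396
Total = £1,700.9399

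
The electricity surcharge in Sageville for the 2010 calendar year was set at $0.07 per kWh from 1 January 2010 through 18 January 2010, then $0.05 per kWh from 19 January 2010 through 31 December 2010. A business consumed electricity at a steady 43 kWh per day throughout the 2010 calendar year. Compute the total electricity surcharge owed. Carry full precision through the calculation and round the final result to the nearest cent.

1 January – 18 January 2010: 18 days × 43 kWh/day = 774 kWh at $0.07/kWh → $54.18
19 January – 31 December 2010: 347 days × 43 kWh/day = 14,921 kWh at $0.05/kWh → $746.05

$800.23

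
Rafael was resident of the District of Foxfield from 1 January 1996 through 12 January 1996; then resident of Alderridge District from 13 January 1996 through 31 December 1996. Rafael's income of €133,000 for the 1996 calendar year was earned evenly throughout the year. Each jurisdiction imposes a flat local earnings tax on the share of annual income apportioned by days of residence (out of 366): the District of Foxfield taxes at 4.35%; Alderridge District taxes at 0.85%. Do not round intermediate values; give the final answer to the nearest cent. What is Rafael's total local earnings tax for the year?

€1,283.12

The District of Foxfield, 1 January – 12 January 1996: 12 days → €133,000 × 4.35% × 12/366 = €189.6885
Alderridge District, 13 January – 31 December 1996: 354 days → €133,000 × 0.85% × 354/366 = €1,093.4344
Total = €1,283.1230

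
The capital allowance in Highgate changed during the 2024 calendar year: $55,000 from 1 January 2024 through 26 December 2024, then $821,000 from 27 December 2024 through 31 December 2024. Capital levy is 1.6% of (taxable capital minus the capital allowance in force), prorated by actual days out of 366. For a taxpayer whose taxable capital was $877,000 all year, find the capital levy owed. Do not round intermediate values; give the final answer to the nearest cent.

$12,984.57

1 January – 26 December 2024: 361 days, exemption $55,000 → ($877,000 − $55,000) × 1.6% × 361/366 = $12,972.3279
27 December – 31 December 2024: 5 days, exemption $821,000 → ($877,000 − $821,000) × 1.6% × 5/366 = $12.2404
Total = $12,984.5683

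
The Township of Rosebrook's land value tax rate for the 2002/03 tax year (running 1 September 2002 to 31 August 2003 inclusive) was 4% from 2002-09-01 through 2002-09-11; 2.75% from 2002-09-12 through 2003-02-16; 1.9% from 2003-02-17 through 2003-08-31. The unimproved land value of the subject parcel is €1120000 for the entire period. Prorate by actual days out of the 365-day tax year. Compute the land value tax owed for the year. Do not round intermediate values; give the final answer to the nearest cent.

€26109.81

2002-09-01 to 2002-09-11: 11 days at 4% → €1120000 × 4% × 11/365 = €1350.1370
2002-09-12 to 2003-02-16: 158 days at 2.75% → €1120000 × 2.75% × 158/365 = €13332.6027
2003-02-17 to 2003-08-31: 196 days at 1.9% → €1120000 × 1.9% × 196/365 = €11427.0685
Total = €26109.8082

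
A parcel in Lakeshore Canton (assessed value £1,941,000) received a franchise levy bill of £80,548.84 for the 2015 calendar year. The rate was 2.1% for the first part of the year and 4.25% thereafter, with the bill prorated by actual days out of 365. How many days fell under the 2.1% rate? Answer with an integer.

17 days

Let d = days at the first rate; then 365 − d days at the second rate.
£1,941,000 × [2.1%·d + 4.25%·(365−d)] / 365 = £80,548.84
Solving gives d = 17, so the new rate took effect on 18 January 2015.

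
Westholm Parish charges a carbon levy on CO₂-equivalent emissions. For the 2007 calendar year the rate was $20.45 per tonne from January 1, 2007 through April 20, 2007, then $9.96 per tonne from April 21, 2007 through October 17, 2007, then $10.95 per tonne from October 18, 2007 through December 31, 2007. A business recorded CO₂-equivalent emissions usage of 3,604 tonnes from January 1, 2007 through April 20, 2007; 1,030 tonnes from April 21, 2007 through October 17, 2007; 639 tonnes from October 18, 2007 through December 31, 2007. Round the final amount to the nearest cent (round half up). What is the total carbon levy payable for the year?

January 1 – April 20, 2007: 3,604 tonnes at $20.45/tonne → $73701.80
April 21 – October 17, 2007: 1,030 tonnes at $9.96/tonne → $10258.80
October 18 – December 31, 2007: 639 tonnes at $10.95/tonne → $6997.05

$90957.65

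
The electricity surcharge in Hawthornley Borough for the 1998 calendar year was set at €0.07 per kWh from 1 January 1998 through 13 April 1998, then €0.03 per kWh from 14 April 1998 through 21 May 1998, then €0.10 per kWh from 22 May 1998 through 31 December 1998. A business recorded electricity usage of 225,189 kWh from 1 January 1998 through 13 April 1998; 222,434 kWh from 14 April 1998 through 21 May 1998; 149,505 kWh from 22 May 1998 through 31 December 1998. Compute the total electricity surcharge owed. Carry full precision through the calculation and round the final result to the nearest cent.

€37,386.75

1 January – 13 April 1998: 225,189 kWh at €0.07/kWh → €15,763.23
14 April – 21 May 1998: 222,434 kWh at €0.03/kWh → €6,673.02
22 May – 31 December 1998: 149,505 kWh at €0.10/kWh → €14,950.50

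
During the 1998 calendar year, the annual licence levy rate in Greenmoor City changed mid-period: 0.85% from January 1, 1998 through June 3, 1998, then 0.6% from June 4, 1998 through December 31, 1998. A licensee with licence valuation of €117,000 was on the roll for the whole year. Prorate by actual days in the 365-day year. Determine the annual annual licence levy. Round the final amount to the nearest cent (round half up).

January 1 – June 3, 1998: 154 days at 0.85% → €117,000 × 0.85% × 154/365 = €419.5973
June 4 – December 31, 1998: 211 days at 0.6% → €117,000 × 0.6% × 211/365 = €405.8137
Total = €825.4110

€825.41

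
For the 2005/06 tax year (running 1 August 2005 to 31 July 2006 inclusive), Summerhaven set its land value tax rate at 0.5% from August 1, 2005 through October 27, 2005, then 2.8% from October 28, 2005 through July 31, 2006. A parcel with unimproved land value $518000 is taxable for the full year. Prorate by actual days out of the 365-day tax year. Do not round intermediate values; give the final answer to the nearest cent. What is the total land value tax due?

August 1 – October 27, 2005: 88 days at 0.5% → $518000 × 0.5% × 88/365 = $624.4384
October 28, 2005 – July 31, 2006: 277 days at 2.8% → $518000 × 2.8% × 277/365 = $11007.1452
Total = $11631.5836

$11631.58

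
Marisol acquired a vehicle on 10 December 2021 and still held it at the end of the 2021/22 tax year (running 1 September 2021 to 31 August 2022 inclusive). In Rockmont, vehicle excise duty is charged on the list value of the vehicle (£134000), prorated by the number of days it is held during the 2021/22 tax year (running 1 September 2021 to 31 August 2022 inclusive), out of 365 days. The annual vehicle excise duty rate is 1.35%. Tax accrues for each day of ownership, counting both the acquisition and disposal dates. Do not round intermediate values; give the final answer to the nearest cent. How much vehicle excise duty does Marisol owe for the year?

Days held (10 December 2021 – 31 August 2022): 265 out of 365
Tax = £134000 × 1.35% × 265/365 = £1313.3836

£1313.38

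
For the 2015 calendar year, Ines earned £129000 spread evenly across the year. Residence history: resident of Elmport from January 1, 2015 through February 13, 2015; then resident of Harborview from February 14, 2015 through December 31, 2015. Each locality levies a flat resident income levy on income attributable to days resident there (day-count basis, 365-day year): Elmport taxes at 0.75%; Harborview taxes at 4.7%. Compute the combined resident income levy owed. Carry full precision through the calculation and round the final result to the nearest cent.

£5448.75

Elmport, January 1 – February 13, 2015: 44 days → £129000 × 0.75% × 44/365 = £116.6301
Harborview, February 14 – December 31, 2015: 321 days → £129000 × 4.7% × 321/365 = £5332.1178
Total = £5448.7479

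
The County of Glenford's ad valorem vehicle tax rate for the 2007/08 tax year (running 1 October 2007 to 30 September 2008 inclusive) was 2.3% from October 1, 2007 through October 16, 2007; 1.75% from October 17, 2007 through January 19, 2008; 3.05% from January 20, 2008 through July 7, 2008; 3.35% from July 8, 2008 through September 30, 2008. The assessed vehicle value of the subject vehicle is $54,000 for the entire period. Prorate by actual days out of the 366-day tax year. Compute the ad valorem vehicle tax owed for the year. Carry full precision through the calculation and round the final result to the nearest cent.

October 1 – October 16, 2007: 16 days at 2.3% → $54,000 × 2.3% × 16/366 = $54.2951
October 17, 2007 – January 19, 2008: 95 days at 1.75% → $54,000 × 1.75% × 95/366 = $245.2869
January 20 – July 7, 2008: 170 days at 3.05% → $54,000 × 3.05% × 170/366 = $765.0000
July 8 – September 30, 2008: 85 days at 3.35% → $54,000 × 3.35% × 85/366 = $420.1230
Total = $1,484.7049

$1,484.70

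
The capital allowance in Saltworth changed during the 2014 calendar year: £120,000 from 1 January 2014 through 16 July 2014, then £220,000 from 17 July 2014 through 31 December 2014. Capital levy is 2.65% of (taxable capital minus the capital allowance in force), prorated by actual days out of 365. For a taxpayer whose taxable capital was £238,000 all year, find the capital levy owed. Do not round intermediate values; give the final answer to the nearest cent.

£1,907.27

1 January – 16 July 2014: 197 days, exemption £120,000 → (£238,000 − £120,000) × 2.65% × 197/365 = £1,687.7233
17 July – 31 December 2014: 168 days, exemption £220,000 → (£238,000 − £220,000) × 2.65% × 168/365 = £219.5507
Total = £1,907.2740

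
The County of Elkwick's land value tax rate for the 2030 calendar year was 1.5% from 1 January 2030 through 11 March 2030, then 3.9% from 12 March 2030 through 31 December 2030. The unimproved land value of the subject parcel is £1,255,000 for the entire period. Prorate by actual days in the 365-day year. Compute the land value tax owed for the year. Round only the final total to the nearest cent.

1 January – 11 March 2030: 70 days at 1.5% → £1,255,000 × 1.5% × 70/365 = £3,610.2740
12 March – 31 December 2030: 295 days at 3.9% → £1,255,000 × 3.9% × 295/365 = £39,558.2877
Total = £43,168.5616

£43,168.56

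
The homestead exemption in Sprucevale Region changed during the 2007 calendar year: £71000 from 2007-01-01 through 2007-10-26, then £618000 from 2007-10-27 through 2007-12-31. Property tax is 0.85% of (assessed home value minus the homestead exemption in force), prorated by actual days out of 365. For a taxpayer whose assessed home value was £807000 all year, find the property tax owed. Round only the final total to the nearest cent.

£5415.27

2007-01-01 to 2007-10-26: 299 days, exemption £71000 → (£807000 − £71000) × 0.85% × 299/365 = £5124.7781
2007-10-27 to 2007-12-31: 66 days, exemption £618000 → (£807000 − £618000) × 0.85% × 66/365 = £290.4904
Total = £5415.2685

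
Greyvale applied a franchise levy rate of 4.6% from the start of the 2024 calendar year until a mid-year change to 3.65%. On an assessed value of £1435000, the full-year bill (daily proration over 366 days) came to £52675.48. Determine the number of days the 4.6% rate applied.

8 days

Let d = days at the first rate; then 366 − d days at the second rate.
£1435000 × [4.6%·d + 3.65%·(366−d)] / 366 = £52675.48
Solving gives d = 8, so the new rate took effect on January 9, 2024.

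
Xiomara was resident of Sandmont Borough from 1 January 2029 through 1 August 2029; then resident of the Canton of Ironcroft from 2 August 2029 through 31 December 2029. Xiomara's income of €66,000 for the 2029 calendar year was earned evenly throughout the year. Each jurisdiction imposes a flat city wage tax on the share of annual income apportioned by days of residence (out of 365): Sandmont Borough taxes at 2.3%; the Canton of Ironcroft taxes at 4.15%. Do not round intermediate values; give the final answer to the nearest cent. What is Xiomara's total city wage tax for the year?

Sandmont Borough, 1 January – 1 August 2029: 213 days → €66,000 × 2.3% × 213/365 = €885.8466
The Canton of Ironcroft, 2 August – 31 December 2029: 152 days → €66,000 × 4.15% × 152/365 = €1,140.6247
Total = €2,026.4712

€2,026.47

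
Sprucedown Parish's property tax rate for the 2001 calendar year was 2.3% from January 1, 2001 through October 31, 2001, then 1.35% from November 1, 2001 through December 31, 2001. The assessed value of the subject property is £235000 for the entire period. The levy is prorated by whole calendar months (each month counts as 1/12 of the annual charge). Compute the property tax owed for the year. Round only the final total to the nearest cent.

£5032.92

January 1 – October 31, 2001: 10 months at 2.3% → £235000 × 2.3% × 10/12 = £4504.1667
November 1 – December 31, 2001: 2 months at 1.35% → £235000 × 1.35% × 2/12 = £528.7500
Total = £5032.9167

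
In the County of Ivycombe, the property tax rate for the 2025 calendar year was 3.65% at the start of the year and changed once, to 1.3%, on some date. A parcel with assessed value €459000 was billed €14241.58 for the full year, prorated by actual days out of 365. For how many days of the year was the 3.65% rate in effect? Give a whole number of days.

Let d = days at the first rate; then 365 − d days at the second rate.
€459000 × [3.65%·d + 1.3%·(365−d)] / 365 = €14241.58
Solving gives d = 280, so the new rate took effect on October 8, 2025.

280 days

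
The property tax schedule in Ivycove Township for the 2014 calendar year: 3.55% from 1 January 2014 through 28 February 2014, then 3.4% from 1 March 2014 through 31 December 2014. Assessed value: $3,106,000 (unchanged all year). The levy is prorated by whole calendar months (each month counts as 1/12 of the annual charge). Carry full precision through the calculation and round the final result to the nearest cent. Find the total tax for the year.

$106,380.50

1 January – 28 February 2014: 2 months at 3.55% → $3,106,000 × 3.55% × 2/12 = $18,377.1667
1 March – 31 December 2014: 10 months at 3.4% → $3,106,000 × 3.4% × 10/12 = $88,003.3333
Total = $106,380.5000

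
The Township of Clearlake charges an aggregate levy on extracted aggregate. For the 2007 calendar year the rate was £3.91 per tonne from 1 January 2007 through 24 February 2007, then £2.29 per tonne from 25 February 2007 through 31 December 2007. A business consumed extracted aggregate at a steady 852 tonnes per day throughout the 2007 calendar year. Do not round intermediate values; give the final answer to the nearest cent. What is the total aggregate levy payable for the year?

£788,057.40

1 January – 24 February 2007: 55 days × 852 tonnes/day = 46,860 tonnes at £3.91/tonne → £183,222.60
25 February – 31 December 2007: 310 days × 852 tonnes/day = 264,120 tonnes at £2.29/tonne → £604,834.80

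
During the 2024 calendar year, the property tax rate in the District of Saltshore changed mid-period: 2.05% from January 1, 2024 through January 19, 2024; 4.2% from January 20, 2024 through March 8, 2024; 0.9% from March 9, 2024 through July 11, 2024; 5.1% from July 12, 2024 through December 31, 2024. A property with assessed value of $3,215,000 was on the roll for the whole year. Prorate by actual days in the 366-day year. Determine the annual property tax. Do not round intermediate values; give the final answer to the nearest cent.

January 1 – January 19, 2024: 19 days at 2.05% → $3,215,000 × 2.05% × 19/366 = $3,421.4276
January 20 – March 8, 2024: 49 days at 4.2% → $3,215,000 × 4.2% × 49/366 = $18,077.7869
March 9 – July 11, 2024: 125 days at 0.9% → $3,215,000 × 0.9% × 125/366 = $9,882.1721
July 12 – December 31, 2024: 173 days at 5.1% → $3,215,000 × 5.1% × 173/366 = $77,502.5820
Total = $108,883.9686

$108,883.97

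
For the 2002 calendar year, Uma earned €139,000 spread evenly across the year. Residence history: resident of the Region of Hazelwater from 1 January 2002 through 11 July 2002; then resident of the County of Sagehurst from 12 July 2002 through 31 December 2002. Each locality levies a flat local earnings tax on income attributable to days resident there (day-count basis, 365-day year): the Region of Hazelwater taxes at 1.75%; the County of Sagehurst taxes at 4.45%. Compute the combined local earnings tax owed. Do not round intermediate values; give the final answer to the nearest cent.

The Region of Hazelwater, 1 January – 11 July 2002: 192 days → €139,000 × 1.75% × 192/365 = €1,279.5616
The County of Sagehurst, 12 July – 31 December 2002: 173 days → €139,000 × 4.45% × 173/365 = €2,931.7575
Total = €4,211.3192

€4,211.32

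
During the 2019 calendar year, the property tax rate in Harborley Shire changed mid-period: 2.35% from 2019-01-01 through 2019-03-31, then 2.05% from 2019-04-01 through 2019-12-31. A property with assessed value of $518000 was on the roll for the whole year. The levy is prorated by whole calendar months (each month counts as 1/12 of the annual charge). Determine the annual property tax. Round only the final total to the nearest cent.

$11007.50

2019-01-01 to 2019-03-31: 3 months at 2.35% → $518000 × 2.35% × 3/12 = $3043.2500
2019-04-01 to 2019-12-31: 9 months at 2.05% → $518000 × 2.05% × 9/12 = $7964.2500
Total = $11007.5000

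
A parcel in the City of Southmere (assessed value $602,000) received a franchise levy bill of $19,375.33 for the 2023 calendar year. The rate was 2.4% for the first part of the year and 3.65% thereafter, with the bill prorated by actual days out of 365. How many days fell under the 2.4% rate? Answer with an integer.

Let d = days at the first rate; then 365 − d days at the second rate.
$602,000 × [2.4%·d + 3.65%·(365−d)] / 365 = $19,375.33
Solving gives d = 126, so the new rate took effect on 7 May 2023.

126 days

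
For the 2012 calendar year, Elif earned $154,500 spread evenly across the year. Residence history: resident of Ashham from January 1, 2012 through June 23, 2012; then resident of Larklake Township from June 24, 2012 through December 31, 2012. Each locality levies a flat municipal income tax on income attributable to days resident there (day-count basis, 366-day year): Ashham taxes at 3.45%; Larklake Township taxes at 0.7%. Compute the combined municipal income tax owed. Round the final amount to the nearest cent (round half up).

Ashham, January 1 – June 23, 2012: 175 days → $154,500 × 3.45% × 175/366 = $2,548.6168
Larklake Township, June 24 – December 31, 2012: 191 days → $154,500 × 0.7% × 191/366 = $564.3893
Total = $3,113.0061

$3,113.01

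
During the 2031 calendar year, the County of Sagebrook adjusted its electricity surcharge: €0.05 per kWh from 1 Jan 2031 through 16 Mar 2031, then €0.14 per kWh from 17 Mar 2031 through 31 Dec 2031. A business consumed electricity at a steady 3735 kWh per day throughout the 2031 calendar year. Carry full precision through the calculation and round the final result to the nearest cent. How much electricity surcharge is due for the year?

1 Jan – 16 Mar 2031: 75 days × 3735 kWh/day = 280,125 kWh at €0.05/kWh → €14,006.25
17 Mar – 31 Dec 2031: 290 days × 3735 kWh/day = 1,083,150 kWh at €0.14/kWh → €151,641.00

€165,647.25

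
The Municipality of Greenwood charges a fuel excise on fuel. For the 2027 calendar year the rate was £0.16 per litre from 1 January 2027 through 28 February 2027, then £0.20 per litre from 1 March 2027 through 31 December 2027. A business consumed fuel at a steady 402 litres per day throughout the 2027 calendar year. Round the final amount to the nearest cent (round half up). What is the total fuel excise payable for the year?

£28,397.28

1 January – 28 February 2027: 59 days × 402 litres/day = 23,718 litres at £0.16/litre → £3,794.88
1 March – 31 December 2027: 306 days × 402 litres/day = 123,012 litres at £0.20/litre → £24,602.40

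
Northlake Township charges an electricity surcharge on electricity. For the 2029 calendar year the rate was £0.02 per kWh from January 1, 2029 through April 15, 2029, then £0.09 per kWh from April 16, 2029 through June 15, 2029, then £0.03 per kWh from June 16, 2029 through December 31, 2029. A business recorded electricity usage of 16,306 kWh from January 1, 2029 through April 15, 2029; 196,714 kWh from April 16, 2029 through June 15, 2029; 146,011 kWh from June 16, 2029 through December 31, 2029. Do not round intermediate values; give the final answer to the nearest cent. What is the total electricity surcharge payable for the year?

£22410.71

January 1 – April 15, 2029: 16,306 kWh at £0.02/kWh → £326.12
April 16 – June 15, 2029: 196,714 kWh at £0.09/kWh → £17704.26
June 16 – December 31, 2029: 146,011 kWh at £0.03/kWh → £4380.33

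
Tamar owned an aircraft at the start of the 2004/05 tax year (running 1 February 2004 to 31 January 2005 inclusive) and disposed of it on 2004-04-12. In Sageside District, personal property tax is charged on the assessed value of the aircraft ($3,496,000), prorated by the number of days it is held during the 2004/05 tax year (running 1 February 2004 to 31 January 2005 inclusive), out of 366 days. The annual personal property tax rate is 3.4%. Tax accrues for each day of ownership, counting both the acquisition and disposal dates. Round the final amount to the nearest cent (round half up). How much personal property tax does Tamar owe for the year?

Days held (2004-02-01 to 2004-04-12): 72 out of 366
Tax = $3,496,000 × 3.4% × 72/366 = $23,383.0820

$23,383.08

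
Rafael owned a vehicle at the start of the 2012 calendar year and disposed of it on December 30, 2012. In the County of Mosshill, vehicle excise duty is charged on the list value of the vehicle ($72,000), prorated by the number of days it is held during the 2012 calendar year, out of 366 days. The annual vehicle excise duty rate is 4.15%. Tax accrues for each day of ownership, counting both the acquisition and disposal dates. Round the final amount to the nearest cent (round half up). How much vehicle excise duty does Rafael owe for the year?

$2,979.84

Days held (January 1 – December 30, 2012): 365 out of 366
Tax = $72,000 × 4.15% × 365/366 = $2,979.8361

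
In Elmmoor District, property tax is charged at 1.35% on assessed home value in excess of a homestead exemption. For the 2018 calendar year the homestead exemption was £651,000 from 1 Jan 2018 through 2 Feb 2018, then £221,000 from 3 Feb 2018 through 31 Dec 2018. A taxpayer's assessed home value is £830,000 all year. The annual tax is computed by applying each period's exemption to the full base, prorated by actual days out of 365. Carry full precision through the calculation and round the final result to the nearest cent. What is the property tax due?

£7,696.66

1 Jan – 2 Feb 2018: 33 days, exemption £651,000 → (£830,000 − £651,000) × 1.35% × 33/365 = £218.4781
3 Feb – 31 Dec 2018: 332 days, exemption £221,000 → (£830,000 − £221,000) × 1.35% × 332/365 = £7,478.1863
Total = £7,696.6644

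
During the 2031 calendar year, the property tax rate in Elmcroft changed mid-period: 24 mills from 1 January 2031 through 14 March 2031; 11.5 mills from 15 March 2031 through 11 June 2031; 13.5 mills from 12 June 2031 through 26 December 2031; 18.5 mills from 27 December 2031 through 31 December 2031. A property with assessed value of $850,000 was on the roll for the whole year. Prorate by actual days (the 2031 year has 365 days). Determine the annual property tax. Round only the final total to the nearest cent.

1 January – 14 March 2031: 73 days at 24 mills → $850,000 × 2.4% × 73/365 = $4,080.0000
15 March – 11 June 2031: 89 days at 11.5 mills → $850,000 × 1.15% × 89/365 = $2,383.4932
12 June – 26 December 2031: 198 days at 13.5 mills → $850,000 × 1.35% × 198/365 = $6,224.7945
27 December – 31 December 2031: 5 days at 18.5 mills → $850,000 × 1.85% × 5/365 = $215.4110
Total = $12,903.6986

$12,903.70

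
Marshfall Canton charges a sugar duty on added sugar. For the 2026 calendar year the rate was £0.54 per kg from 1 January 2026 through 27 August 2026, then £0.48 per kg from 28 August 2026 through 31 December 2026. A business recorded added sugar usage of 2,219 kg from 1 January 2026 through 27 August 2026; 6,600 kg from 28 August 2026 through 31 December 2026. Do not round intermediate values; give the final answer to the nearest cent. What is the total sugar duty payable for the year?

1 January – 27 August 2026: 2,219 kg at £0.54/kg → £1,198.26
28 August – 31 December 2026: 6,600 kg at £0.48/kg → £3,168.00

£4,366.26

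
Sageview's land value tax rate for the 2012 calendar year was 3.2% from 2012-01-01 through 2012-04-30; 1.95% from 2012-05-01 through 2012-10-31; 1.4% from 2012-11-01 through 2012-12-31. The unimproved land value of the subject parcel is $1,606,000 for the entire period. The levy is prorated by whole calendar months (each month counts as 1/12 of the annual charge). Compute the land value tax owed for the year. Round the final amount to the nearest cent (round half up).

$36,536.50

2012-01-01 to 2012-04-30: 4 months at 3.2% → $1,606,000 × 3.2% × 4/12 = $17,130.6667
2012-05-01 to 2012-10-31: 6 months at 1.95% → $1,606,000 × 1.95% × 6/12 = $15,658.5000
2012-11-01 to 2012-12-31: 2 months at 1.4% → $1,606,000 × 1.4% × 2/12 = $3,747.3333
Total = $36,536.5000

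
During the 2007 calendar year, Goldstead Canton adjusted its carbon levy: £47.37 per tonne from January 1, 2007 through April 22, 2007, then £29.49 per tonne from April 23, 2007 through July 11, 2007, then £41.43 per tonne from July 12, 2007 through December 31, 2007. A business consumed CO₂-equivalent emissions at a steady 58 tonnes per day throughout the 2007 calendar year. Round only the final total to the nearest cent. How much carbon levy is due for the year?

£860,257.74

January 1 – April 22, 2007: 112 days × 58 tonnes/day = 6,496 tonnes at £47.37/tonne → £307,715.52
April 23 – July 11, 2007: 80 days × 58 tonnes/day = 4,640 tonnes at £29.49/tonne → £136,833.60
July 12 – December 31, 2007: 173 days × 58 tonnes/day = 10,034 tonnes at £41.43/tonne → £415,708.62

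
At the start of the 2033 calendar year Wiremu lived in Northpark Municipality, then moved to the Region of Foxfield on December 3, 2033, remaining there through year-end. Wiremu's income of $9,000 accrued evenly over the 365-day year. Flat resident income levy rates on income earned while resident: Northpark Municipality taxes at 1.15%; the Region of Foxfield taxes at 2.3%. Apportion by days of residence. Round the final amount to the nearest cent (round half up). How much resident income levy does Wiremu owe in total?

Northpark Municipality, January 1 – December 2, 2033: 336 days → $9,000 × 1.15% × 336/365 = $95.2767
The Region of Foxfield, December 3 – December 31, 2033: 29 days → $9,000 × 2.3% × 29/365 = $16.4466
Total = $111.7233

$111.72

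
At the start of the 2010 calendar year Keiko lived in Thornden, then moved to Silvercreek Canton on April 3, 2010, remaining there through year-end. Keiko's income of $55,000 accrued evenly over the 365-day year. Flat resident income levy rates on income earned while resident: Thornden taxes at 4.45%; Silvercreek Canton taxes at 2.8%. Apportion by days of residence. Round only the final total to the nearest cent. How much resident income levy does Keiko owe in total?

Thornden, January 1 – April 2, 2010: 92 days → $55,000 × 4.45% × 92/365 = $616.9041
Silvercreek Canton, April 3 – December 31, 2010: 273 days → $55,000 × 2.8% × 273/365 = $1,151.8356
Total = $1,768.7397

$1,768.74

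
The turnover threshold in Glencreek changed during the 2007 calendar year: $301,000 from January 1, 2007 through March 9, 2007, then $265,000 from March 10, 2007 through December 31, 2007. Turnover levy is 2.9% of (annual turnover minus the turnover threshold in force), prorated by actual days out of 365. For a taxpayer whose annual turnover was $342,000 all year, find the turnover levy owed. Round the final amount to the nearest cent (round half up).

$2,038.50

January 1 – March 9, 2007: 68 days, exemption $301,000 → ($342,000 − $301,000) × 2.9% × 68/365 = $221.5123
March 10 – December 31, 2007: 297 days, exemption $265,000 → ($342,000 − $265,000) × 2.9% × 297/365 = $1,816.9890
Total = $2,038.5014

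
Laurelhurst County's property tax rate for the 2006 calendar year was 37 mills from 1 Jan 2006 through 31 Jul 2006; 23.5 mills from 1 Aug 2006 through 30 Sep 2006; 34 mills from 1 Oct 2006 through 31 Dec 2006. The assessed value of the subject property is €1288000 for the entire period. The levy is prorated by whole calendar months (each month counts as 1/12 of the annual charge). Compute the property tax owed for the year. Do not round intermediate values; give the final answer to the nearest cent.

€43792.00

1 Jan – 31 Jul 2006: 7 months at 37 mills → €1288000 × 3.7% × 7/12 = €27799.3333
1 Aug – 30 Sep 2006: 2 months at 23.5 mills → €1288000 × 2.35% × 2/12 = €5044.6667
1 Oct – 31 Dec 2006: 3 months at 34 mills → €1288000 × 3.4% × 3/12 = €10948.0000
Total = €43792.0000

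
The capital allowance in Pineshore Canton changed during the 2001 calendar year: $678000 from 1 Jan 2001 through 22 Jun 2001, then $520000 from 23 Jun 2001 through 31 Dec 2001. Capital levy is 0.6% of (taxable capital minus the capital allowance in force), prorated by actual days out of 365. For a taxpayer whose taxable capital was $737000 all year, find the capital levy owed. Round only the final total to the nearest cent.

1 Jan – 22 Jun 2001: 173 days, exemption $678000 → ($737000 − $678000) × 0.6% × 173/365 = $167.7863
23 Jun – 31 Dec 2001: 192 days, exemption $520000 → ($737000 − $520000) × 0.6% × 192/365 = $684.8877
Total = $852.6740

$852.67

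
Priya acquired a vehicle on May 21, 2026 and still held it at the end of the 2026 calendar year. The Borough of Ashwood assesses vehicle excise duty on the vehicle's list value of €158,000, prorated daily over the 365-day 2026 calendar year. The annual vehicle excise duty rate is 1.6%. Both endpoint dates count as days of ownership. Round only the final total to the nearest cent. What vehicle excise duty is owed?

Days held (May 21 – December 31, 2026): 225 out of 365
Tax = €158,000 × 1.6% × 225/365 = €1,558.3562

€1,558.36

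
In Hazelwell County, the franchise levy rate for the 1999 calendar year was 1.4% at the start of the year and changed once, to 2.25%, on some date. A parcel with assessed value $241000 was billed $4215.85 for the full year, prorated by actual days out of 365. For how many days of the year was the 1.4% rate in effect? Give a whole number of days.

215 days

Let d = days at the first rate; then 365 − d days at the second rate.
$241000 × [1.4%·d + 2.25%·(365−d)] / 365 = $4215.85
Solving gives d = 215, so the new rate took effect on August 4, 1999.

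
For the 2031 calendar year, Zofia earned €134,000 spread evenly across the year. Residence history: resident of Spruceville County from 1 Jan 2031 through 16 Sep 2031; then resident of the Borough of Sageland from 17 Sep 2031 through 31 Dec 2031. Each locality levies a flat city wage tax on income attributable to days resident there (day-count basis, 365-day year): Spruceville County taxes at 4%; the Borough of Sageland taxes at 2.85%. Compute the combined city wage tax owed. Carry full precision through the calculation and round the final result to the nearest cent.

Spruceville County, 1 Jan – 16 Sep 2031: 259 days → €134,000 × 4% × 259/365 = €3,803.3973
The Borough of Sageland, 17 Sep – 31 Dec 2031: 106 days → €134,000 × 2.85% × 106/365 = €1,109.0795
Total = €4,912.4767

€4,912.48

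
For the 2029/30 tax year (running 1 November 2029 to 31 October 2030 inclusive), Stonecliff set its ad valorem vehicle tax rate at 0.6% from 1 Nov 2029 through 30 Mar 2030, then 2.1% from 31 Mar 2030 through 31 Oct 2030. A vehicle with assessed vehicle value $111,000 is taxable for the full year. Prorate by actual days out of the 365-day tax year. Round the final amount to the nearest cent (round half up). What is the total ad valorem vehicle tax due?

1 Nov 2029 – 30 Mar 2030: 150 days at 0.6% → $111,000 × 0.6% × 150/365 = $273.6986
31 Mar – 31 Oct 2030: 215 days at 2.1% → $111,000 × 2.1% × 215/365 = $1,373.0548
Total = $1,646.7534

$1,646.75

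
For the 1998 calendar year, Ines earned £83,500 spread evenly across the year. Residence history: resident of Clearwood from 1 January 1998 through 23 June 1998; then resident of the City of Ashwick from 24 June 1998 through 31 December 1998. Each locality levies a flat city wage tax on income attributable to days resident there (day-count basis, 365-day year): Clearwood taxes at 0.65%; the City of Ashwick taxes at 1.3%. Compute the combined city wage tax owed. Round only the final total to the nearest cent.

Clearwood, 1 January – 23 June 1998: 174 days → £83,500 × 0.65% × 174/365 = £258.7356
The City of Ashwick, 24 June – 31 December 1998: 191 days → £83,500 × 1.3% × 191/365 = £568.0288
Total = £826.7644

£826.76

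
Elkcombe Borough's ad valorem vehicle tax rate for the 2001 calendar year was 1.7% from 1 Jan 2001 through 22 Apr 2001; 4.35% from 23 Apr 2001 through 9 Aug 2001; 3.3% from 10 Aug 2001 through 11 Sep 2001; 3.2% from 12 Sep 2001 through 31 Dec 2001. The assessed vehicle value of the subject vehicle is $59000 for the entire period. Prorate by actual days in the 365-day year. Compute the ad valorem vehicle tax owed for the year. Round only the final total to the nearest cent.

$1824.39

1 Jan – 22 Apr 2001: 112 days at 1.7% → $59000 × 1.7% × 112/365 = $307.7699
23 Apr – 9 Aug 2001: 109 days at 4.35% → $59000 × 4.35% × 109/365 = $766.4342
10 Aug – 11 Sep 2001: 33 days at 3.3% → $59000 × 3.3% × 33/365 = $176.0301
12 Sep – 31 Dec 2001: 111 days at 3.2% → $59000 × 3.2% × 111/365 = $574.1589
Total = $1824.3932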